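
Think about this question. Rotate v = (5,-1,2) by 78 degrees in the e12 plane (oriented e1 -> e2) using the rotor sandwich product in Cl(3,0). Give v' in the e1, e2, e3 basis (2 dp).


Rotor R = cos(39deg) - sin(39deg)*e12
Rotation angle theta = 2 * 39 = 78 degrees in the e12 plane (e1 -> e2).
The component perpendicular to the plane (e3) is invariant: v'_3 = v3 = 2.00
cos(78deg) = 0.2079, sin(78deg) = 0.9781
v'_1 = v1*cos(theta) - v2*sin(theta) = 5*0.2079 - (-1)*0.9781 = 2.02
v'_2 = v1*sin(theta) + v2*cos(theta) = 5*0.9781 + (-1)*0.2079 = 4.68
v' = 2.02*e1 + 4.68*e2 + 2.00*e3


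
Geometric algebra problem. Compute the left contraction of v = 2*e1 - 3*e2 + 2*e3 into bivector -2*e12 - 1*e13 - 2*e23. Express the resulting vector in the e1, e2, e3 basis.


Left contraction v _| B = <vB>_1 (grade-1 part of the geometric product vB).
Using e1_|e12 = e2, e2_|e12 = -e1, e1_|e13 = e3, e3_|e13 = -e1, e2_|e23 = e3, e3_|e23 = -e2:
e1 coeff: -v2*b12 - v3*b13 = -(-3)*(-2) - (2)*(-1) = -4
e2 coeff: v1*b12 - v3*b23 = (2)*(-2) - (2)*(-2) = 0
e3 coeff: v1*b13 + v2*b23 = (2)*(-1) + (-3)*(-2) = 4
v _| B = -4*e1 + 0*e2 + 4*e3


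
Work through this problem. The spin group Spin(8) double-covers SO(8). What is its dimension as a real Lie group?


Spin(n) double-covers SO(n); both have Lie algebra so(n) of dimension n(n-1)/2.
n = 8
n(n-1) = 8 * 7 = 56
dim Spin(8) = 56/2 = 28


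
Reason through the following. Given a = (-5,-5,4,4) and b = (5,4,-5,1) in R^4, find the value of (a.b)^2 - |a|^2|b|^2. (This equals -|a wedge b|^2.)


a . b = (-5)*5 + (-5)*4 + 4*(-5) + 4*1
= -25 + (-20) + (-20) + 4 = -61
|a|^2 = (-5)^2 + (-5)^2 + 4^2 + 4^2 = 82
|b|^2 = 5^2 + 4^2 + (-5)^2 + 1^2 = 67
(a.b)^2 = (-61)^2 = 3721
|a|^2 * |b|^2 = 82 * 67 = 5494
Result = 3721 - 5494 = -1773


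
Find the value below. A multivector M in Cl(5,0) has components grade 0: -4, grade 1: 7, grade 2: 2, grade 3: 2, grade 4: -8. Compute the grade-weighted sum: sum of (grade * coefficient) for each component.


Grade-weighted sum = sum of grade_k * coefficient_k
0*(-4) = 0
1*7 = 7
2*2 = 4
3*2 = 6
4*(-8) = -32
Total = 0 + 7 + 4 + 6 + (-32) = -15


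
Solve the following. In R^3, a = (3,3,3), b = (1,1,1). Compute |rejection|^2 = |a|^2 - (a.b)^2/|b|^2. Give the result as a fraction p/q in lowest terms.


|a|^2 = 3^2 + 3^2 + 3^2 = 27
|b|^2 = 1^2 + 1^2 + 1^2 = 3
a . b = 3*1 + 3*1 + 3*1 = 9
(a.b)^2 = 9^2 = 81
|rej|^2 = 27 - 81/3
= (81 - 81)/3
= 0/3
In lowest terms: 0/1


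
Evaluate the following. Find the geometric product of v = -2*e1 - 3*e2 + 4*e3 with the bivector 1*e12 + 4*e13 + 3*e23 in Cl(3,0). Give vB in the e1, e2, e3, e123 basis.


vB has grade-1 (vector) and grade-3 (trivector) parts: vB = (v _| B) + (v ^ B).
Vector part <vB>_1:
  e1: -v2*b12 - v3*b13 = -(-3)*(1) - (4)*(4) = -13
  e2: v1*b12 - v3*b23 = (-2)*(1) - (4)*(3) = -14
  e3: v1*b13 + v2*b23 = (-2)*(4) + (-3)*(3) = -17
Trivector part <vB>_3:
  e123: v1*b23 - v2*b13 + v3*b12 = (-2)*(3) - (-3)*(4) + (4)*(1) = 10
vB = -13*e1 - 14*e2 - 17*e3 + 10*e123


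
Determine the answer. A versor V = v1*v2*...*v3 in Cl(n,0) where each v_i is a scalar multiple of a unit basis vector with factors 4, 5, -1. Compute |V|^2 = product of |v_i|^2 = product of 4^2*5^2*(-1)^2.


Each vector v_i has |v_i|^2 = s_i^2
Squared scales: 4^2 = 16, 5^2 = 25, (-1)^2 = 1
|V|^2 = 16 * 25 * 1
= 400


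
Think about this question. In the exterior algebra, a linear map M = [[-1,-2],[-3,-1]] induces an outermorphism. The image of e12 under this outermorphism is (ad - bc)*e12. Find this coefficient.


The outermorphism of a linear map f sends e1^e2 to f(e1)^f(e2).
f(e1) = -1*e1 - 3*e2
f(e2) = -2*e1 - 1*e2
f(e1) ^ f(e2) = (-1*e1 - 3*e2) ^ (-2*e1 - 1*e2)
= (-1)*(-1)*e12 + (-3)*(-2)*e21
= (1 - 6)*e12
= -5*e12
Coefficient = -5


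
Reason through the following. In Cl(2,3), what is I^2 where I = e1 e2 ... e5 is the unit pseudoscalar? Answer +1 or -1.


The pseudoscalar I = e1...e_n (product of all n generators) of Cl(p,q) satisfies I^2 = (-1)^(q + n(n-1)/2).
p = 2, q = 3, n = p + q = 5
n(n-1)/2 = 5 * 4 / 2 = 10
Exponent = q + n(n-1)/2 = 3 + 10 = 13
I^2 = (-1)^13 = -1


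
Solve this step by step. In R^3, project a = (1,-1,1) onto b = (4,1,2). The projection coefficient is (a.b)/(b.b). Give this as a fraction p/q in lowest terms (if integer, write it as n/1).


Projection coefficient = (a . b) / (b . b)
a . b = 1*4 + (-1)*1 + 1*2
= 4 + (-1) + 2 = 5
b . b = 4^2 + 1^2 + 2^2
= 16 + 1 + 4 = 21
Coefficient = 5/21
In lowest terms: 5/21


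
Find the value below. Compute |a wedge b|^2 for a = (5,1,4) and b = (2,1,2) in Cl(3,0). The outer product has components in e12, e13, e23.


a wedge b = (a1*b2 - a2*b1)*e12 + (a1*b3 - a3*b1)*e13 + (a2*b3 - a3*b2)*e23
e12 coeff: 5*1 - 1*2 = 5 - 2 = 3
e13 coeff: 5*2 - 4*2 = 10 - 8 = 2
e23 coeff: 1*2 - 4*1 = 2 - 4 = -2
|a wedge b|^2 = 3^2 + 2^2 + (-2)^2
= 9 + 4 + 4
= 17


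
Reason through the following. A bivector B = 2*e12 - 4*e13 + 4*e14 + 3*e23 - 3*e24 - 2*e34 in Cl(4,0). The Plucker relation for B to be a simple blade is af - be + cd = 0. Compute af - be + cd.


Plucker relation: af - be + cd
a*f = 2*(-2) = -4
b*e = (-4)*(-3) = 12
c*d = 4*3 = 12
af - be + cd = -4 - 12 + 12
= -4


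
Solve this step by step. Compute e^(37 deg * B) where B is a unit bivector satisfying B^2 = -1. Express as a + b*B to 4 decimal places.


For a unit bivector B with B^2 = -1, the exponential series gives
e^(theta*B) = cos(theta) + sin(theta)*B (the GA analogue of Euler's formula).
theta = 37 degrees = 0.645772 rad
cos(37 deg) = 0.7986
sin(37 deg) = 0.6018
exp(theta*B) = 0.7986 + 0.6018*B


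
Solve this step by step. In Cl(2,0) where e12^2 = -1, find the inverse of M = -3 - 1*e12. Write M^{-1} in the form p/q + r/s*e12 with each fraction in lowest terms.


M = -3 - 1*e12, where e12^2 = -1.
Since M commutes with its reverse ~M = a - b*e12, M * ~M = a^2 - b^2*e12^2 = a^2 + b^2.
So M^{-1} = ~M / (a^2 + b^2) = (a - b*e12)/(a^2 + b^2).
a^2 + b^2 = 9 + 1 = 10
Scalar part = -3/10 = -3/10
Bivector coeff = 1/10 = 1/10
M^{-1} = -3/10 + 1/10*e12


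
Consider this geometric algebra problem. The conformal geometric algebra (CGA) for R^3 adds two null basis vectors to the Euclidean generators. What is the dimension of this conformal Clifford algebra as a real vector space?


The conformal model of R^3 uses Cl(4,1): the 3 Euclidean generators plus two extra orthogonal generators e+ (e+^2 = +1) and e- (e-^2 = -1), from which the null vectors e0, einf are built.
Number of generators m = 3 + 2 = 5.
dim Cl(p,q) = 2^m = 2^5 = 32


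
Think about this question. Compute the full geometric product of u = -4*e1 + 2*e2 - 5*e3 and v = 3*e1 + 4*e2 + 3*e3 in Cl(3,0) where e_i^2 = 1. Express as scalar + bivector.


In Cl(3,0): e_i^2 = 1, e_ie_j = -e_je_i for i != j.
Scalar part = u . v = (-4)*3 + 2*4 + (-5)*3
= -12 + 8 + (-15) = -19
e12 coeff = (-4)*4 - 2*3 = -16 - 6 = -22
e13 coeff = (-4)*3 - (-5)*3 = -12 - (-15) = 3
e23 coeff = 2*3 - (-5)*4 = 6 - (-20) = 26
uv = -19 - 22*e12 + 3*e13 + 26*e23


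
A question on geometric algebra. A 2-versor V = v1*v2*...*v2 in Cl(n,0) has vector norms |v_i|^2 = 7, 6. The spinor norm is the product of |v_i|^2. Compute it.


Spinor norm N(V) = |v1|^2 * |v2|^2 * ... * |v2|^2
= 7 * 6
Running product: 7, 42
N(V) = 42


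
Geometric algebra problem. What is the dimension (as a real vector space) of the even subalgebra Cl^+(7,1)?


Even subalgebra dimension = 2^(n-1)
n = 7 + 1 = 8
2^(8 - 1) = 2^7 = 128
Verification: sum of C(8,k) for even k = 1 + 28 + 70 + 28 + 1 = 128
Result = 128


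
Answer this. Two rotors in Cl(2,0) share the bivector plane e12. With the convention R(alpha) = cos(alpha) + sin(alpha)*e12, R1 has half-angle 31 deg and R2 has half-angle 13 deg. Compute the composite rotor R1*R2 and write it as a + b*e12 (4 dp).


Same-plane rotors commute and their half-angles add:
R1*R2 = cos(a1 + a2) + sin(a1 + a2)*e12.
a1 + a2 = 31 + 13 = 44 deg
cos(44 deg) = 0.7193
sin(44 deg) = 0.6947
R1*R2 = 0.7193 + 0.6947*e12


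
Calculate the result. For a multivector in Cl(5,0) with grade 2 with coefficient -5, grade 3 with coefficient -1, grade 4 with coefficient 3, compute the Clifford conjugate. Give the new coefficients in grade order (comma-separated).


Clifford conjugate sign for grade k: (-1)^(k(k+1)/2)
Grade 2: (-1)^(2*3/2) = (-1)^3 = -1, coeff -5 -> 5
Grade 3: (-1)^(3*4/2) = (-1)^6 = 1, coeff -1 -> -1
Grade 4: (-1)^(4*5/2) = (-1)^10 = 1, coeff 3 -> 3
Conjugated coefficients: 5, -1, 3


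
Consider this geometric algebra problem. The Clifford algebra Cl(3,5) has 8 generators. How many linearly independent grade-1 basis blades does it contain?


Number of grade-k basis blades in Cl(p,q) with n = p + q is C(n, k).
n = 3 + 5 = 8
C(8, 1) = 8! / (1! * 7!)
= 40320 / (1 * 5040)
= 8


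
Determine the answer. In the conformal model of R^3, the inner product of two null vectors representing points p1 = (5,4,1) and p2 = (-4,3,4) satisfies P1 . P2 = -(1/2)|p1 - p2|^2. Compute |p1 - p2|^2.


p1 - p2 = (9, 1, -3)
|p1 - p2|^2 = 9^2 + 1^2 + (-3)^2
= 81 + 1 + 9
= 91


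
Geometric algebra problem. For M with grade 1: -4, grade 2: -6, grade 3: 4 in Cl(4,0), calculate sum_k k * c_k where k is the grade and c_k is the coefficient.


Grade-weighted sum = sum of grade_k * coefficient_k
1*(-4) = -4
2*(-6) = -12
3*4 = 12
Total = -4 + (-12) + 12 = -4


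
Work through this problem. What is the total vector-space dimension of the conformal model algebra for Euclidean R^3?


The conformal model of R^3 uses Cl(4,1): the 3 Euclidean generators plus two extra orthogonal generators e+ (e+^2 = +1) and e- (e-^2 = -1), from which the null vectors e0, einf are built.
Number of generators m = 3 + 2 = 5.
dim Cl(p,q) = 2^m = 2^5 = 32


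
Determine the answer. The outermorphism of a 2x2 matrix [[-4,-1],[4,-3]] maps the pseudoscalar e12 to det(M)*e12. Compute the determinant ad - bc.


The outermorphism of a linear map f sends e1^e2 to f(e1)^f(e2).
f(e1) = -4*e1 + 4*e2
f(e2) = -1*e1 - 3*e2
f(e1) ^ f(e2) = (-4*e1 + 4*e2) ^ (-1*e1 - 3*e2)
= (-4)*(-3)*e12 + 4*(-1)*e21
= (12 - (-4))*e12
= 16*e12
Coefficient = 16


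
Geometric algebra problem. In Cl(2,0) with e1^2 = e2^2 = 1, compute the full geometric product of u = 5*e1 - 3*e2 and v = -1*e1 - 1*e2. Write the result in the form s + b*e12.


Expand: (5*e1 - 3*e2)(-1*e1 - 1*e2)
= 5*(-1)*e1e1 + 5*(-1)*e1e2 + (-3)*(-1)*e2e1 + (-3)*(-1)*e2e2
Using e1^2 = e2^2 = 1, e2e1 = -e1e2:
Scalar part s = 5*(-1) + (-3)*(-1) = -5 + 3 = -2
Bivector part b = 5*(-1) - (-3)*(-1) = -5 - 3 = -8
uv = -2 - 8*e12


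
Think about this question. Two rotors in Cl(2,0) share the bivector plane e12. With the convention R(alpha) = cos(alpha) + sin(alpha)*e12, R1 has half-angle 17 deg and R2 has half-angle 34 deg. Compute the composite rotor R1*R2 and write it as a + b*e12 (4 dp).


Same-plane rotors commute and their half-angles add:
R1*R2 = cos(a1 + a2) + sin(a1 + a2)*e12.
a1 + a2 = 17 + 34 = 51 deg
cos(51 deg) = 0.6293
sin(51 deg) = 0.7771
R1*R2 = 0.6293 + 0.7771*e12


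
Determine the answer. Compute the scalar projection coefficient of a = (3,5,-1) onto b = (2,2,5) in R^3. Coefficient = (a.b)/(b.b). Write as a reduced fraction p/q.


Projection coefficient = (a . b) / (b . b)
a . b = 3*2 + 5*2 + (-1)*5
= 6 + 10 + (-5) = 11
b . b = 2^2 + 2^2 + 5^2
= 4 + 4 + 25 = 33
Coefficient = 11/33
In lowest terms: 1/3


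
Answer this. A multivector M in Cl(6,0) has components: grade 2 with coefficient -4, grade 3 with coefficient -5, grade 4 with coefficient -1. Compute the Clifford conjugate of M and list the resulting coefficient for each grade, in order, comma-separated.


Clifford conjugate sign for grade k: (-1)^(k(k+1)/2)
Grade 2: (-1)^(2*3/2) = (-1)^3 = -1, coeff -4 -> 4
Grade 3: (-1)^(3*4/2) = (-1)^6 = 1, coeff -5 -> -5
Grade 4: (-1)^(4*5/2) = (-1)^10 = 1, coeff -1 -> -1
Conjugated coefficients: 4, -5, -1


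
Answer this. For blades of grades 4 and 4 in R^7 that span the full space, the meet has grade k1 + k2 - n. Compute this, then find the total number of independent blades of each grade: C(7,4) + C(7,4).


Meet grade = grade(A) + grade(B) - n
= 4 + 4 - 7 = 1
C(7,4) = 35
C(7,4) = 35
dim_A + dim_B = 35 + 35 = 70


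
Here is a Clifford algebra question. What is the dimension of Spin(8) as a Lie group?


Spin(n) double-covers SO(n); both have Lie algebra so(n) of dimension n(n-1)/2.
n = 8
n(n-1) = 8 * 7 = 56
dim Spin(8) = 56/2 = 28


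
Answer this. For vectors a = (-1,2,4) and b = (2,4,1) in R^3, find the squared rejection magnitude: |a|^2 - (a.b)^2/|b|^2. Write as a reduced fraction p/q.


|a|^2 = (-1)^2 + 2^2 + 4^2 = 21
|b|^2 = 2^2 + 4^2 + 1^2 = 21
a . b = (-1)*2 + 2*4 + 4*1 = 10
(a.b)^2 = 10^2 = 100
|rej|^2 = 21 - 100/21
= (441 - 100)/21
= 341/21
In lowest terms: 341/21


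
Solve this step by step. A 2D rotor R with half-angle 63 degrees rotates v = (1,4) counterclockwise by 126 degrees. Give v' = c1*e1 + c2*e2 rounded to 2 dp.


Rotor R = cos(63deg) - sin(63deg)*e12
Rotation angle theta = 2 * 63 = 126 degrees
v' = R*v*~R rotates v by theta.
cos(126deg) = -0.5878, sin(126deg) = 0.8090
v'_1 = 1*cos(126deg) - 4*sin(126deg)
= 1*(-0.5878) - 4*0.8090
= -3.82
v'_2 = 1*sin(126deg) + 4*cos(126deg)
= 1*0.8090 + 4*(-0.5878)
= -1.54
v' = -3.82*e1 - 1.54*e2


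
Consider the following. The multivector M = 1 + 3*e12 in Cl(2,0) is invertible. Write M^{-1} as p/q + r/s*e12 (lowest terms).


M = 1 + 3*e12, where e12^2 = -1.
Since M commutes with its reverse ~M = a - b*e12, M * ~M = a^2 - b^2*e12^2 = a^2 + b^2.
So M^{-1} = ~M / (a^2 + b^2) = (a - b*e12)/(a^2 + b^2).
a^2 + b^2 = 1 + 9 = 10
Scalar part = 1/10 = 1/10
Bivector coeff = -3/10 = -3/10
M^{-1} = 1/10 - 3/10*e12


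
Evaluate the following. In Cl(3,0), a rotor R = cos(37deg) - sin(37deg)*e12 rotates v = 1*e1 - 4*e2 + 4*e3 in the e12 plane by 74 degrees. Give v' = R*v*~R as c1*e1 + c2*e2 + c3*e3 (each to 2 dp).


Rotor R = cos(37deg) - sin(37deg)*e12
Rotation angle theta = 2 * 37 = 74 degrees in the e12 plane (e1 -> e2).
The component perpendicular to the plane (e3) is invariant: v'_3 = v3 = 4.00
cos(74deg) = 0.2756, sin(74deg) = 0.9613
v'_1 = v1*cos(theta) - v2*sin(theta) = 1*0.2756 - (-4)*0.9613 = 4.12
v'_2 = v1*sin(theta) + v2*cos(theta) = 1*0.9613 + (-4)*0.2756 = -0.14
v' = 4.12*e1 - 0.14*e2 + 4.00*e3


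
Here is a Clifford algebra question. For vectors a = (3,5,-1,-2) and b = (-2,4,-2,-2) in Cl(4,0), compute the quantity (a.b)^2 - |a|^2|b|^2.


a . b = 3*(-2) + 5*4 + (-1)*(-2) + (-2)*(-2)
= -6 + 20 + 2 + 4 = 20
|a|^2 = 3^2 + 5^2 + (-1)^2 + (-2)^2 = 39
|b|^2 = (-2)^2 + 4^2 + (-2)^2 + (-2)^2 = 28
(a.b)^2 = 20^2 = 400
|a|^2 * |b|^2 = 39 * 28 = 1092
Result = 400 - 1092 = -692


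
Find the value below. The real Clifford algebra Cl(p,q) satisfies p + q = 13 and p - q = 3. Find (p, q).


We need p + q = 13 and p - q = 3.
Adding: 2p = 13 + 3 = 16, so p = 8.
Then q = 13 - 8 = 5.
(p, q) = (8, 5)


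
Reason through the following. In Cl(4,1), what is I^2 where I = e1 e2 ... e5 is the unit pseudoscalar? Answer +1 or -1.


The pseudoscalar I = e1...e_n (product of all n generators) of Cl(p,q) satisfies I^2 = (-1)^(q + n(n-1)/2).
p = 4, q = 1, n = p + q = 5
n(n-1)/2 = 5 * 4 / 2 = 10
Exponent = q + n(n-1)/2 = 1 + 10 = 11
I^2 = (-1)^11 = -1


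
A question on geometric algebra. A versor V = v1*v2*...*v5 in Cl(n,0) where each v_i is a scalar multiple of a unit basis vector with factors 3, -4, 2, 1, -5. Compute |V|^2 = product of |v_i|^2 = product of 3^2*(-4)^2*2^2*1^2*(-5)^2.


Each vector v_i has |v_i|^2 = s_i^2
Squared scales: 3^2 = 9, (-4)^2 = 16, 2^2 = 4, 1^2 = 1, (-5)^2 = 25
|V|^2 = 9 * 16 * 4 * 1 * 25
= 14400


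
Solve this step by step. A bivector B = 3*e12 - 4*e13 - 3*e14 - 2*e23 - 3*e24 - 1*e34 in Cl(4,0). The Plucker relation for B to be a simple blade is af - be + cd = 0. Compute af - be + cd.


Plucker relation: af - be + cd
a*f = 3*(-1) = -3
b*e = (-4)*(-3) = 12
c*d = (-3)*(-2) = 6
af - be + cd = -3 - 12 + 6
= -9


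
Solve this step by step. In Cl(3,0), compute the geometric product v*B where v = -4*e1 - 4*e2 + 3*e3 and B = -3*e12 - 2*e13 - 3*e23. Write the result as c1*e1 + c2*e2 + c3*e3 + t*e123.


vB has grade-1 (vector) and grade-3 (trivector) parts: vB = (v _| B) + (v ^ B).
Vector part <vB>_1:
  e1: -v2*b12 - v3*b13 = -(-4)*(-3) - (3)*(-2) = -6
  e2: v1*b12 - v3*b23 = (-4)*(-3) - (3)*(-3) = 21
  e3: v1*b13 + v2*b23 = (-4)*(-2) + (-4)*(-3) = 20
Trivector part <vB>_3:
  e123: v1*b23 - v2*b13 + v3*b12 = (-4)*(-3) - (-4)*(-2) + (3)*(-3) = -5
vB = -6*e1 + 21*e2 + 20*e3 - 5*e123


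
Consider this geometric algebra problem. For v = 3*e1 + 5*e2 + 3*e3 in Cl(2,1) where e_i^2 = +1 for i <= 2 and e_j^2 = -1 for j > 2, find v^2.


v^2 = sum of c_i^2 * e_i^2
Positive signature terms (e_i^2 = +1): 3^2 + 5^2 = 34
Negative signature terms (e_j^2 = -1): 3^2 = 9
v^2 = 34 - 9 = 25


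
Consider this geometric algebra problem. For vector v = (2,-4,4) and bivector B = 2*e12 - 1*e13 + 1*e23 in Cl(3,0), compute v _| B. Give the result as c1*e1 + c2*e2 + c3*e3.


Left contraction v _| B = <vB>_1 (grade-1 part of the geometric product vB).
Using e1_|e12 = e2, e2_|e12 = -e1, e1_|e13 = e3, e3_|e13 = -e1, e2_|e23 = e3, e3_|e23 = -e2:
e1 coeff: -v2*b12 - v3*b13 = -(-4)*(2) - (4)*(-1) = 12
e2 coeff: v1*b12 - v3*b23 = (2)*(2) - (4)*(1) = 0
e3 coeff: v1*b13 + v2*b23 = (2)*(-1) + (-4)*(1) = -6
v _| B = 12*e1 + 0*e2 - 6*e3


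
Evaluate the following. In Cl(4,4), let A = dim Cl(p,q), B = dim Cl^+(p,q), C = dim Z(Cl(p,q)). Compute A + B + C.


n = 4 + 4 = 8
Total dim = 2^8 = 256
Even subalgebra dim = 2^7 = 128
n is even, so center dim = 1
Sum = 256 + 128 + 1 = 385


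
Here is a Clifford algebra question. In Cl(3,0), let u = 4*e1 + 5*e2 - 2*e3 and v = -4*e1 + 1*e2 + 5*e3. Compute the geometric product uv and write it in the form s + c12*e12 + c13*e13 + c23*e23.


In Cl(3,0): e_i^2 = 1, e_ie_j = -e_je_i for i != j.
Scalar part = u . v = 4*(-4) + 5*1 + (-2)*5
= -16 + 5 + (-10) = -21
e12 coeff = 4*1 - 5*(-4) = 4 - (-20) = 24
e13 coeff = 4*5 - (-2)*(-4) = 20 - 8 = 12
e23 coeff = 5*5 - (-2)*1 = 25 - (-2) = 27
uv = -21 + 24*e12 + 12*e13 + 27*e23


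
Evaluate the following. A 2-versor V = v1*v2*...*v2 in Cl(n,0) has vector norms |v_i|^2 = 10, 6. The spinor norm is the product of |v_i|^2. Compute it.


Spinor norm N(V) = |v1|^2 * |v2|^2 * ... * |v2|^2
= 10 * 6
Running product: 10, 60
N(V) = 60


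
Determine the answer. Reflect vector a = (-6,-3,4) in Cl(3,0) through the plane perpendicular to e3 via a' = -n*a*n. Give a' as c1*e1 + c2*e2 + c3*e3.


Reflection formula: a' = -n*a*n, with n = e3 (unit vector, n^2 = 1).
For reflection through hyperplane perp to e3:
The component along e3 flips sign, others stay.
a = (-6, -3, 4)
a' = (-6, -3, -4)
a' = -6*e1 - 3*e2 - 4*e3


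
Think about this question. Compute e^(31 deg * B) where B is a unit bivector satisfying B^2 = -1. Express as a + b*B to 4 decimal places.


For a unit bivector B with B^2 = -1, the exponential series gives
e^(theta*B) = cos(theta) + sin(theta)*B (the GA analogue of Euler's formula).
theta = 31 degrees = 0.541052 rad
cos(31 deg) = 0.8572
sin(31 deg) = 0.5150
exp(theta*B) = 0.8572 + 0.5150*B


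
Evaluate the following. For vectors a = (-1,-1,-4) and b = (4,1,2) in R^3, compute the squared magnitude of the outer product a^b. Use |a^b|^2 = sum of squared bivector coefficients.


a wedge b = (a1*b2 - a2*b1)*e12 + (a1*b3 - a3*b1)*e13 + (a2*b3 - a3*b2)*e23
e12 coeff: (-1)*1 - (-1)*4 = -1 - (-4) = 3
e13 coeff: (-1)*2 - (-4)*4 = -2 - (-16) = 14
e23 coeff: (-1)*2 - (-4)*1 = -2 - (-4) = 2
|a wedge b|^2 = 3^2 + 14^2 + 2^2
= 9 + 196 + 4
= 209


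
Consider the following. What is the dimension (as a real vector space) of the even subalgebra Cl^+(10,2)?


Even subalgebra dimension = 2^(n-1)
n = 10 + 2 = 12
2^(12 - 1) = 2^11 = 2048
Verification: sum of C(12,k) for even k = 1 + 66 + 495 + 924 + 495 + 66 + 1 = 2048
Result = 2048


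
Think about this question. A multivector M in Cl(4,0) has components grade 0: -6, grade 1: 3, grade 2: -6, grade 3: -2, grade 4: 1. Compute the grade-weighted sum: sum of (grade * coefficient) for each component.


Grade-weighted sum = sum of grade_k * coefficient_k
0*(-6) = 0
1*3 = 3
2*(-6) = -12
3*(-2) = -6
4*1 = 4
Total = 0 + 3 + (-12) + (-6) + 4 = -11


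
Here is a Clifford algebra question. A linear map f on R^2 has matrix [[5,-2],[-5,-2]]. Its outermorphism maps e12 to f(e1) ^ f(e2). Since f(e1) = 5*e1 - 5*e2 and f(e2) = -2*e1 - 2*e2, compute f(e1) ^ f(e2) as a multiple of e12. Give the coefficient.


The outermorphism of a linear map f sends e1^e2 to f(e1)^f(e2).
f(e1) = 5*e1 - 5*e2
f(e2) = -2*e1 - 2*e2
f(e1) ^ f(e2) = (5*e1 - 5*e2) ^ (-2*e1 - 2*e2)
= 5*(-2)*e12 + (-5)*(-2)*e21
= (-10 - 10)*e12
= -20*e12
Coefficient = -20


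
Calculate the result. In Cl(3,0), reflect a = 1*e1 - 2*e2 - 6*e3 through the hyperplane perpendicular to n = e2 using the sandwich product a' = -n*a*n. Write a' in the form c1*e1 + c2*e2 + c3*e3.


Reflection formula: a' = -n*a*n, with n = e2 (unit vector, n^2 = 1).
For reflection through hyperplane perp to e2:
The component along e2 flips sign, others stay.
a = (1, -2, -6)
a' = (1, 2, -6)
a' = 1*e1 + 2*e2 - 6*e3


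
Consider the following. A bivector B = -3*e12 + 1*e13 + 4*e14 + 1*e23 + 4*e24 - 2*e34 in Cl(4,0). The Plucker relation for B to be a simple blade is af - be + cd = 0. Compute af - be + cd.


Plucker relation: af - be + cd
a*f = (-3)*(-2) = 6
b*e = 1*4 = 4
c*d = 4*1 = 4
af - be + cd = 6 - 4 + 4
= 6


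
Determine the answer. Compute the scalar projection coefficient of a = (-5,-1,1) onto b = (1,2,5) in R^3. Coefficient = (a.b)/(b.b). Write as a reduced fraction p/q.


Projection coefficient = (a . b) / (b . b)
a . b = (-5)*1 + (-1)*2 + 1*5
= -5 + (-2) + 5 = -2
b . b = 1^2 + 2^2 + 5^2
= 1 + 4 + 25 = 30
Coefficient = -2/30
In lowest terms: -1/15


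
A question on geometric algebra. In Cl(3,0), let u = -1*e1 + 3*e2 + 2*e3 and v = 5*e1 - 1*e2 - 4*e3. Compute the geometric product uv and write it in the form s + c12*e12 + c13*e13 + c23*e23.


In Cl(3,0): e_i^2 = 1, e_ie_j = -e_je_i for i != j.
Scalar part = u . v = (-1)*5 + 3*(-1) + 2*(-4)
= -5 + (-3) + (-8) = -16
e12 coeff = (-1)*(-1) - 3*5 = 1 - 15 = -14
e13 coeff = (-1)*(-4) - 2*5 = 4 - 10 = -6
e23 coeff = 3*(-4) - 2*(-1) = -12 - (-2) = -10
uv = -16 - 14*e12 - 6*e13 - 10*e23


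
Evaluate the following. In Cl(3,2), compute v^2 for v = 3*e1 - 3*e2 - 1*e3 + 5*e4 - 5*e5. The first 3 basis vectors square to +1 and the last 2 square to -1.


v^2 = sum of c_i^2 * e_i^2
Positive signature terms (e_i^2 = +1): 3^2 + (-3)^2 + (-1)^2 = 19
Negative signature terms (e_j^2 = -1): 5^2 + (-5)^2 = 50
v^2 = 19 - 50 = -31


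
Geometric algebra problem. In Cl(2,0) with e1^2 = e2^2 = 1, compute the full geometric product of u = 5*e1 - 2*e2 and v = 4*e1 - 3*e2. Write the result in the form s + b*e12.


Expand: (5*e1 - 2*e2)(4*e1 - 3*e2)
= 5*4*e1e1 + 5*(-3)*e1e2 + (-2)*4*e2e1 + (-2)*(-3)*e2e2
Using e1^2 = e2^2 = 1, e2e1 = -e1e2:
Scalar part s = 5*4 + (-2)*(-3) = 20 + 6 = 26
Bivector part b = 5*(-3) - (-2)*4 = -15 - (-8) = -7
uv = 26 - 7*e12


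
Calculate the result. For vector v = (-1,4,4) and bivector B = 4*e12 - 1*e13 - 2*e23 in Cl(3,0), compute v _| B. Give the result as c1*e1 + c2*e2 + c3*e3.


Left contraction v _| B = <vB>_1 (grade-1 part of the geometric product vB).
Using e1_|e12 = e2, e2_|e12 = -e1, e1_|e13 = e3, e3_|e13 = -e1, e2_|e23 = e3, e3_|e23 = -e2:
e1 coeff: -v2*b12 - v3*b13 = -(4)*(4) - (4)*(-1) = -12
e2 coeff: v1*b12 - v3*b23 = (-1)*(4) - (4)*(-2) = 4
e3 coeff: v1*b13 + v2*b23 = (-1)*(-1) + (4)*(-2) = -7
v _| B = -12*e1 + 4*e2 - 7*e3


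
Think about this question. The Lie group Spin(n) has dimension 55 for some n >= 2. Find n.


dim Spin(n) = dim so(n) = n(n-1)/2.
Solve n(n-1)/2 = 55, i.e. n^2 - n - 110 = 0.
Discriminant = 1 + 8*55 = 441
n = (1 + sqrt(441))/2 = (1 + 21)/2 = 11


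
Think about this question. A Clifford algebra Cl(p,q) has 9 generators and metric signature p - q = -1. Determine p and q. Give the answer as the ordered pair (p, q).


We need p + q = 9 and p - q = -1.
Adding: 2p = 9 + (-1) = 8, so p = 4.
Then q = 9 - 4 = 5.
(p, q) = (4, 5)


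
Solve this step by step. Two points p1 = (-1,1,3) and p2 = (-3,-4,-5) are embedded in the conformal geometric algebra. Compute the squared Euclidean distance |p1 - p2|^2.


p1 - p2 = (2, 5, 8)
|p1 - p2|^2 = 2^2 + 5^2 + 8^2
= 4 + 25 + 64
= 93


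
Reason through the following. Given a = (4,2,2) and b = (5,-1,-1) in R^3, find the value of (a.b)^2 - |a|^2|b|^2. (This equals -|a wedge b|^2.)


a . b = 4*5 + 2*(-1) + 2*(-1)
= 20 + (-2) + (-2) = 16
|a|^2 = 4^2 + 2^2 + 2^2 = 24
|b|^2 = 5^2 + (-1)^2 + (-1)^2 = 27
(a.b)^2 = 16^2 = 256
|a|^2 * |b|^2 = 24 * 27 = 648
Result = 256 - 648 = -392


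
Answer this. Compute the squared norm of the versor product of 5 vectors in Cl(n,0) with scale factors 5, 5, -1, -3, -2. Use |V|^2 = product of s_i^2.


Each vector v_i has |v_i|^2 = s_i^2
Squared scales: 5^2 = 25, 5^2 = 25, (-1)^2 = 1, (-3)^2 = 9, (-2)^2 = 4
|V|^2 = 25 * 25 * 1 * 9 * 4
= 22500


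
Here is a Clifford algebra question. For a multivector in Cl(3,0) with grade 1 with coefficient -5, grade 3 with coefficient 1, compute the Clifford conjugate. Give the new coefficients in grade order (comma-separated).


Clifford conjugate sign for grade k: (-1)^(k(k+1)/2)
Grade 1: (-1)^(1*2/2) = (-1)^1 = -1, coeff -5 -> 5
Grade 3: (-1)^(3*4/2) = (-1)^6 = 1, coeff 1 -> 1
Conjugated coefficients: 5, 1


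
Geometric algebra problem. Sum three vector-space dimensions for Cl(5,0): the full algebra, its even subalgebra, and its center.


n = 5 + 0 = 5
Total dim = 2^5 = 32
Even subalgebra dim = 2^4 = 16
n is odd, so center dim = 2
Sum = 32 + 16 + 2 = 50


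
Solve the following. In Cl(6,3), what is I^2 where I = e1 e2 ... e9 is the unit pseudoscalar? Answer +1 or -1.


The pseudoscalar I = e1...e_n (product of all n generators) of Cl(p,q) satisfies I^2 = (-1)^(q + n(n-1)/2).
p = 6, q = 3, n = p + q = 9
n(n-1)/2 = 9 * 8 / 2 = 36
Exponent = q + n(n-1)/2 = 3 + 36 = 39
I^2 = (-1)^39 = -1


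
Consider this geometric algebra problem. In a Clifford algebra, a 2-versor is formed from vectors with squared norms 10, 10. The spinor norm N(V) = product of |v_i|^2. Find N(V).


Spinor norm N(V) = |v1|^2 * |v2|^2 * ... * |v2|^2
= 10 * 10
Running product: 10, 100
N(V) = 100


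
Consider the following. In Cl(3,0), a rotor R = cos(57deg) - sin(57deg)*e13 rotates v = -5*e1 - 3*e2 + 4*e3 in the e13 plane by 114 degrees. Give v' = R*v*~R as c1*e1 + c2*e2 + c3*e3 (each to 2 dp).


Rotor R = cos(57deg) - sin(57deg)*e13
Rotation angle theta = 2 * 57 = 114 degrees in the e13 plane (e1 -> e3).
The component perpendicular to the plane (e2) is invariant: v'_2 = v2 = -3.00
cos(114deg) = -0.4067, sin(114deg) = 0.9135
v'_1 = v1*cos(theta) - v3*sin(theta) = -5*(-0.4067) - 4*0.9135 = -1.62
v'_3 = v1*sin(theta) + v3*cos(theta) = -5*0.9135 + 4*(-0.4067) = -6.19
v' = -1.62*e1 - 3.00*e2 - 6.19*e3


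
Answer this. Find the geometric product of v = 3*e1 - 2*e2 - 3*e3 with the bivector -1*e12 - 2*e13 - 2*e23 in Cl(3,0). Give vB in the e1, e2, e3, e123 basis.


vB has grade-1 (vector) and grade-3 (trivector) parts: vB = (v _| B) + (v ^ B).
Vector part <vB>_1:
  e1: -v2*b12 - v3*b13 = -(-2)*(-1) - (-3)*(-2) = -8
  e2: v1*b12 - v3*b23 = (3)*(-1) - (-3)*(-2) = -9
  e3: v1*b13 + v2*b23 = (3)*(-2) + (-2)*(-2) = -2
Trivector part <vB>_3:
  e123: v1*b23 - v2*b13 + v3*b12 = (3)*(-2) - (-2)*(-2) + (-3)*(-1) = -7
vB = -8*e1 - 9*e2 - 2*e3 - 7*e123


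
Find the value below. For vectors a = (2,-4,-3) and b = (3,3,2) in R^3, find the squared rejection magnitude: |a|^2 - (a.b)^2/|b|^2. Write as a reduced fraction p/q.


|a|^2 = 2^2 + (-4)^2 + (-3)^2 = 29
|b|^2 = 3^2 + 3^2 + 2^2 = 22
a . b = 2*3 + (-4)*3 + (-3)*2 = -12
(a.b)^2 = (-12)^2 = 144
|rej|^2 = 29 - 144/22
= (638 - 144)/22
= 494/22
In lowest terms: 247/11


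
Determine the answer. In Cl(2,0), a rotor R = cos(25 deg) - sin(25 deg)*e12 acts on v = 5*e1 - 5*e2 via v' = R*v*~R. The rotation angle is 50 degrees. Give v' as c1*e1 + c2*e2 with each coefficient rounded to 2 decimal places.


Rotor R = cos(25deg) - sin(25deg)*e12
Rotation angle theta = 2 * 25 = 50 degrees
v' = R*v*~R rotates v by theta.
cos(50deg) = 0.6428, sin(50deg) = 0.7660
v'_1 = 5*cos(50deg) - (-5)*sin(50deg)
= 5*0.6428 - (-5)*0.7660
= 7.04
v'_2 = 5*sin(50deg) + (-5)*cos(50deg)
= 5*0.7660 + (-5)*0.6428
= 0.62
v' = 7.04*e1 + 0.62*e2


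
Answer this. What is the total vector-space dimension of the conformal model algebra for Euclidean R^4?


The conformal model of R^4 uses Cl(5,1): the 4 Euclidean generators plus two extra orthogonal generators e+ (e+^2 = +1) and e- (e-^2 = -1), from which the null vectors e0, einf are built.
Number of generators m = 4 + 2 = 6.
dim Cl(p,q) = 2^m = 2^6 = 64


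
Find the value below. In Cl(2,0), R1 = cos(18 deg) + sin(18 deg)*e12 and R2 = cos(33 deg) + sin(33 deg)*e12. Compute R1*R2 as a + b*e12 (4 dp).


Same-plane rotors commute and their half-angles add:
R1*R2 = cos(a1 + a2) + sin(a1 + a2)*e12.
a1 + a2 = 18 + 33 = 51 deg
cos(51 deg) = 0.6293
sin(51 deg) = 0.7771
R1*R2 = 0.6293 + 0.7771*e12


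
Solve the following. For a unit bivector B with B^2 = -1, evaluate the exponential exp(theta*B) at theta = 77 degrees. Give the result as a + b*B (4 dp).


For a unit bivector B with B^2 = -1, the exponential series gives
e^(theta*B) = cos(theta) + sin(theta)*B (the GA analogue of Euler's formula).
theta = 77 degrees = 1.343904 rad
cos(77 deg) = 0.2250
sin(77 deg) = 0.9744
exp(theta*B) = 0.2250 + 0.9744*B


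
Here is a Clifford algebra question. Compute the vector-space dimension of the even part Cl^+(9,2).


Even subalgebra dimension = 2^(n-1)
n = 9 + 2 = 11
2^(11 - 1) = 2^10 = 1024
Verification: sum of C(11,k) for even k = 1 + 55 + 330 + 462 + 165 + 11 = 1024
Result = 1024


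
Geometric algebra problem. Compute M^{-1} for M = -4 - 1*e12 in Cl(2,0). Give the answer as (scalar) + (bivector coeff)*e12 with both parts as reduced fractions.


M = -4 - 1*e12, where e12^2 = -1.
Since M commutes with its reverse ~M = a - b*e12, M * ~M = a^2 - b^2*e12^2 = a^2 + b^2.
So M^{-1} = ~M / (a^2 + b^2) = (a - b*e12)/(a^2 + b^2).
a^2 + b^2 = 16 + 1 = 17
Scalar part = -4/17 = -4/17
Bivector coeff = 1/17 = 1/17
M^{-1} = -4/17 + 1/17*e12


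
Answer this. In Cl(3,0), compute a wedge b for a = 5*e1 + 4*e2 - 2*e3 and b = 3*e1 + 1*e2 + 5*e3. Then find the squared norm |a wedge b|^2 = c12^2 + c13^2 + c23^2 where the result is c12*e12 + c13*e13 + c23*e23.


a wedge b = (a1*b2 - a2*b1)*e12 + (a1*b3 - a3*b1)*e13 + (a2*b3 - a3*b2)*e23
e12 coeff: 5*1 - 4*3 = 5 - 12 = -7
e13 coeff: 5*5 - (-2)*3 = 25 - (-6) = 31
e23 coeff: 4*5 - (-2)*1 = 20 - (-2) = 22
|a wedge b|^2 = (-7)^2 + 31^2 + 22^2
= 49 + 961 + 484
= 1494


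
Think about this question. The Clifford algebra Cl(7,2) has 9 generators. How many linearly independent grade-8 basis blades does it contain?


Number of grade-k basis blades in Cl(p,q) with n = p + q is C(n, k).
n = 7 + 2 = 9
C(9, 8) = 9! / (8! * 1!)
= 362880 / (40320 * 1)
= 9


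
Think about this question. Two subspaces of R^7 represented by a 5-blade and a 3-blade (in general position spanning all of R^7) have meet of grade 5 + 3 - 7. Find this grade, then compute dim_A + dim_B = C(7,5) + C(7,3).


Meet grade = grade(A) + grade(B) - n
= 5 + 3 - 7 = 1
C(7,5) = 21
C(7,3) = 35
dim_A + dim_B = 21 + 35 = 56


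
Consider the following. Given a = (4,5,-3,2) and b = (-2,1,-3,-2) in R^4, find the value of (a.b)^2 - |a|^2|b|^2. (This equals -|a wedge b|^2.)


a . b = 4*(-2) + 5*1 + (-3)*(-3) + 2*(-2)
= -8 + 5 + 9 + (-4) = 2
|a|^2 = 4^2 + 5^2 + (-3)^2 + 2^2 = 54
|b|^2 = (-2)^2 + 1^2 + (-3)^2 + (-2)^2 = 18
(a.b)^2 = 2^2 = 4
|a|^2 * |b|^2 = 54 * 18 = 972
Result = 4 - 972 = -968


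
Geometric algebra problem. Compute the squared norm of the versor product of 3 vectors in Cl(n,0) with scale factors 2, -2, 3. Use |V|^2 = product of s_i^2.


Each vector v_i has |v_i|^2 = s_i^2
Squared scales: 2^2 = 4, (-2)^2 = 4, 3^2 = 9
|V|^2 = 4 * 4 * 9
= 144


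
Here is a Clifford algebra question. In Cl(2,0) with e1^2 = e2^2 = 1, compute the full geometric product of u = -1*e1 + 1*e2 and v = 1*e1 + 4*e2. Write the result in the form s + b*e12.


Expand: (-1*e1 + 1*e2)(1*e1 + 4*e2)
= (-1)*1*e1e1 + (-1)*4*e1e2 + 1*1*e2e1 + 1*4*e2e2
Using e1^2 = e2^2 = 1, e2e1 = -e1e2:
Scalar part s = (-1)*1 + 1*4 = -1 + 4 = 3
Bivector part b = (-1)*4 - 1*1 = -4 - 1 = -5
uv = 3 - 5*e12


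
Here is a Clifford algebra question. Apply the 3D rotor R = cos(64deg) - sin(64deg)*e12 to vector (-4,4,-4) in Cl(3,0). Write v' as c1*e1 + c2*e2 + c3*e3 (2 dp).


Rotor R = cos(64deg) - sin(64deg)*e12
Rotation angle theta = 2 * 64 = 128 degrees in the e12 plane (e1 -> e2).
The component perpendicular to the plane (e3) is invariant: v'_3 = v3 = -4.00
cos(128deg) = -0.6157, sin(128deg) = 0.7880
v'_1 = v1*cos(theta) - v2*sin(theta) = -4*(-0.6157) - 4*0.7880 = -0.69
v'_2 = v1*sin(theta) + v2*cos(theta) = -4*0.7880 + 4*(-0.6157) = -5.61
v' = -0.69*e1 - 5.61*e2 - 4.00*e3


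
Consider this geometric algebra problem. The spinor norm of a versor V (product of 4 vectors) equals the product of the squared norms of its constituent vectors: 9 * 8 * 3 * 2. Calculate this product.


Spinor norm N(V) = |v1|^2 * |v2|^2 * ... * |v4|^2
= 9 * 8 * 3 * 2
Running product: 9, 72, 216, 432
N(V) = 432


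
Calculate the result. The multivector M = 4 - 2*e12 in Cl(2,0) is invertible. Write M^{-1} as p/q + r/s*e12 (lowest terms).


M = 4 - 2*e12, where e12^2 = -1.
Since M commutes with its reverse ~M = a - b*e12, M * ~M = a^2 - b^2*e12^2 = a^2 + b^2.
So M^{-1} = ~M / (a^2 + b^2) = (a - b*e12)/(a^2 + b^2).
a^2 + b^2 = 16 + 4 = 20
Scalar part = 4/20 = 1/5
Bivector coeff = 2/20 = 1/10
M^{-1} = 1/5 + 1/10*e12


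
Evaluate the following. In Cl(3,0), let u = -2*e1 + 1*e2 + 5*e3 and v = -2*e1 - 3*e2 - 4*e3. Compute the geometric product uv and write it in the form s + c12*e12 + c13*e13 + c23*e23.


In Cl(3,0): e_i^2 = 1, e_ie_j = -e_je_i for i != j.
Scalar part = u . v = (-2)*(-2) + 1*(-3) + 5*(-4)
= 4 + (-3) + (-20) = -19
e12 coeff = (-2)*(-3) - 1*(-2) = 6 - (-2) = 8
e13 coeff = (-2)*(-4) - 5*(-2) = 8 - (-10) = 18
e23 coeff = 1*(-4) - 5*(-3) = -4 - (-15) = 11
uv = -19 + 8*e12 + 18*e13 + 11*e23


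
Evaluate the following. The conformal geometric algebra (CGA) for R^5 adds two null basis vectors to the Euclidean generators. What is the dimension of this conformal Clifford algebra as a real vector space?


The conformal model of R^5 uses Cl(6,1): the 5 Euclidean generators plus two extra orthogonal generators e+ (e+^2 = +1) and e- (e-^2 = -1), from which the null vectors e0, einf are built.
Number of generators m = 5 + 2 = 7.
dim Cl(p,q) = 2^m = 2^7 = 128


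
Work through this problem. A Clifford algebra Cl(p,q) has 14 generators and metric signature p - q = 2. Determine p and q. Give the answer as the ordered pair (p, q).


We need p + q = 14 and p - q = 2.
Adding: 2p = 14 + 2 = 16, so p = 8.
Then q = 14 - 8 = 6.
(p, q) = (8, 6)


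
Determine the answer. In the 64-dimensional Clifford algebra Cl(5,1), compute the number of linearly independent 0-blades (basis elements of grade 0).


Number of grade-k basis blades in Cl(p,q) with n = p + q is C(n, k).
n = 5 + 1 = 6
C(6, 0) = 6! / (0! * 6!)
= 720 / (1 * 720)
= 1


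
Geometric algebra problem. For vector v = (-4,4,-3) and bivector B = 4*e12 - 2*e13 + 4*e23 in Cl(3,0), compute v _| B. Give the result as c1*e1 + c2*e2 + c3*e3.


Left contraction v _| B = <vB>_1 (grade-1 part of the geometric product vB).
Using e1_|e12 = e2, e2_|e12 = -e1, e1_|e13 = e3, e3_|e13 = -e1, e2_|e23 = e3, e3_|e23 = -e2:
e1 coeff: -v2*b12 - v3*b13 = -(4)*(4) - (-3)*(-2) = -22
e2 coeff: v1*b12 - v3*b23 = (-4)*(4) - (-3)*(4) = -4
e3 coeff: v1*b13 + v2*b23 = (-4)*(-2) + (4)*(4) = 24
v _| B = -22*e1 - 4*e2 + 24*e3


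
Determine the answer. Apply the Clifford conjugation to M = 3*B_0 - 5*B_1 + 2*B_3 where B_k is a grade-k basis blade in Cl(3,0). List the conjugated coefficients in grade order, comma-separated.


Clifford conjugate sign for grade k: (-1)^(k(k+1)/2)
Grade 0: (-1)^(0*1/2) = (-1)^0 = 1, coeff 3 -> 3
Grade 1: (-1)^(1*2/2) = (-1)^1 = -1, coeff -5 -> 5
Grade 3: (-1)^(3*4/2) = (-1)^6 = 1, coeff 2 -> 2
Conjugated coefficients: 3, 5, 2


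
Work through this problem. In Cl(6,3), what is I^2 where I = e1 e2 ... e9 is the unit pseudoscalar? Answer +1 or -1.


The pseudoscalar I = e1...e_n (product of all n generators) of Cl(p,q) satisfies I^2 = (-1)^(q + n(n-1)/2).
p = 6, q = 3, n = p + q = 9
n(n-1)/2 = 9 * 8 / 2 = 36
Exponent = q + n(n-1)/2 = 3 + 36 = 39
I^2 = (-1)^39 = -1


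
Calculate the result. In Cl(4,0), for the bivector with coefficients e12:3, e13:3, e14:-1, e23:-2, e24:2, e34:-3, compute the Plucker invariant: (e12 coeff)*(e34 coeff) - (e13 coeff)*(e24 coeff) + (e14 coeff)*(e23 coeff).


Plucker relation: af - be + cd
a*f = 3*(-3) = -9
b*e = 3*2 = 6
c*d = (-1)*(-2) = 2
af - be + cd = -9 - 6 + 2
= -13


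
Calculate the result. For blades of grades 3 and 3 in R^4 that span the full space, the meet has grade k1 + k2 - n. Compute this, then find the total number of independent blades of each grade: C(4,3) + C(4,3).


Meet grade = grade(A) + grade(B) - n
= 3 + 3 - 4 = 2
C(4,3) = 4
C(4,3) = 4
dim_A + dim_B = 4 + 4 = 8


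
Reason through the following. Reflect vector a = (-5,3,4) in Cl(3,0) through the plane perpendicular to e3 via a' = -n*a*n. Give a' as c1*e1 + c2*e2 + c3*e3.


Reflection formula: a' = -n*a*n, with n = e3 (unit vector, n^2 = 1).
For reflection through hyperplane perp to e3:
The component along e3 flips sign, others stay.
a = (-5, 3, 4)
a' = (-5, 3, -4)
a' = -5*e1 + 3*e2 - 4*e3


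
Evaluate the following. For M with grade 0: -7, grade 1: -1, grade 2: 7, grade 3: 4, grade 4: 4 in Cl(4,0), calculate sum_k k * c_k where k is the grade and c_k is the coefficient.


Grade-weighted sum = sum of grade_k * coefficient_k
0*(-7) = 0
1*(-1) = -1
2*7 = 14
3*4 = 12
4*4 = 16
Total = 0 + (-1) + 14 + 12 + 16 = 41


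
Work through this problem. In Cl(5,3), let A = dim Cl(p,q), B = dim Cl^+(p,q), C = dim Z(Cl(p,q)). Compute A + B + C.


n = 5 + 3 = 8
Total dim = 2^8 = 256
Even subalgebra dim = 2^7 = 128
n is even, so center dim = 1
Sum = 256 + 128 + 1 = 385


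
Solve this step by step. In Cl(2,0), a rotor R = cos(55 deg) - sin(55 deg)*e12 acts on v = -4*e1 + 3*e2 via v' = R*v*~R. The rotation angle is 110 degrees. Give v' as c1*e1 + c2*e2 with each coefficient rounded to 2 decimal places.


Rotor R = cos(55deg) - sin(55deg)*e12
Rotation angle theta = 2 * 55 = 110 degrees
v' = R*v*~R rotates v by theta.
cos(110deg) = -0.3420, sin(110deg) = 0.9397
v'_1 = -4*cos(110deg) - 3*sin(110deg)
= -4*(-0.3420) - 3*0.9397
= -1.45
v'_2 = -4*sin(110deg) + 3*cos(110deg)
= -4*0.9397 + 3*(-0.3420)
= -4.78
v' = -1.45*e1 - 4.78*e2


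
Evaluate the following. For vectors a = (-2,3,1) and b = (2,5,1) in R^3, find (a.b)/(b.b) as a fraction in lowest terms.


Projection coefficient = (a . b) / (b . b)
a . b = (-2)*2 + 3*5 + 1*1
= -4 + 15 + 1 = 12
b . b = 2^2 + 5^2 + 1^2
= 4 + 25 + 1 = 30
Coefficient = 12/30
In lowest terms: 2/5


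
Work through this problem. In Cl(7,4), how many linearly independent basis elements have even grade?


Even subalgebra dimension = 2^(n-1)
n = 7 + 4 = 11
2^(11 - 1) = 2^10 = 1024
Verification: sum of C(11,k) for even k = 1 + 55 + 330 + 462 + 165 + 11 = 1024
Result = 1024


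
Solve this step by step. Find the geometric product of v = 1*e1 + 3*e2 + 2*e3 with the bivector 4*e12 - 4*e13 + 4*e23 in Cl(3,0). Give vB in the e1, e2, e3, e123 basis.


vB has grade-1 (vector) and grade-3 (trivector) parts: vB = (v _| B) + (v ^ B).
Vector part <vB>_1:
  e1: -v2*b12 - v3*b13 = -(3)*(4) - (2)*(-4) = -4
  e2: v1*b12 - v3*b23 = (1)*(4) - (2)*(4) = -4
  e3: v1*b13 + v2*b23 = (1)*(-4) + (3)*(4) = 8
Trivector part <vB>_3:
  e123: v1*b23 - v2*b13 + v3*b12 = (1)*(4) - (3)*(-4) + (2)*(4) = 24
vB = -4*e1 - 4*e2 + 8*e3 + 24*e123
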